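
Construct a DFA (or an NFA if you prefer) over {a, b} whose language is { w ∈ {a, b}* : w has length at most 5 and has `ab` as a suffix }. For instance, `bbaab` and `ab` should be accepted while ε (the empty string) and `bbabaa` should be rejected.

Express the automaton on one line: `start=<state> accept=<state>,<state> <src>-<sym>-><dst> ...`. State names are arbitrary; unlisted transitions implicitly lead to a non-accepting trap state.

start=q0 accept=q4,q7,q10,q13 q0-a->q1 q0-b->q2 q1-a->q3 q1-b->q4 q2-a->q3 q2-b->q5 q3-a->q6 q3-b->q7 q4-a->q6 q4-b->q8 q5-a->q6 q5-b->q8 q6-a->q9 q6-b->q10 q7-a->q9 q7-b->q11 q8-a->q9 q8-b->q11 q9-a->q12 q9-b->q13 q10-a->q12 q10-b->q14 q11-a->q12 q11-b->q14 q12-a->q15 q12-b->q16 q13-a->q15 q13-b->q17 q14-a->q15 q14-b->q17 q15-a->q15 q15-b->q16 q16-a->q15 q16-b->q17 q17-a->q15 q17-b->q17

Run two small machines in parallel and take their product. One (7 states) tracks the input length, saturating at 6; the other (3 states) tracks how much of the suffix `ab` has currently been matched. Each combined state is a pair, one component from each; accept when both components accept.
An 18-state machine:
          a    b  
>  q0     q1   q2 
   q1     q3   q4 
   q2     q3   q5 
   q3     q6   q7 
 * q4     q6   q8 
   q5     q6   q8 
   q6     q9  q10 
 * q7     q9  q11 
   q8     q9  q11 
   q9    q12  q13 
 * q10   q12  q14 
   q11   q12  q14 
   q12   q15  q16 
 * q13   q15  q17 
   q14   q15  q17 
   q15   q15  q16 
   q16   q15  q17 
   q17   q15  q17 
(> = start, * = accepting)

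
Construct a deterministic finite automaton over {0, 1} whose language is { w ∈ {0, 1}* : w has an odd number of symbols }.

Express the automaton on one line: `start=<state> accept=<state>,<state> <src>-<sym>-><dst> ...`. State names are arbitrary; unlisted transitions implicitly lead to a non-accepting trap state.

Only the length mod 2 matters, so use a 2-cycle: from any state, every input symbol moves to the next state, wrapping s1 back to s0. Mark s1 accepting.
A 2-state machine:
        0   1  
>  s0   s1  s1 
 * s1   s0  s0 
(> = start, * = accepting)

start=s0 accept=s1 s0-0->s1 s0-1->s1 s1-0->s0 s1-1->s0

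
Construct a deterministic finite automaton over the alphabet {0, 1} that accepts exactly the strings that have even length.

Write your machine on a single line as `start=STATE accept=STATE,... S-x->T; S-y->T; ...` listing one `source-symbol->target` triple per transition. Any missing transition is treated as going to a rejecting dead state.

start=q0; accept=q0; q0-0->q1; q0-1->q1; q1-0->q0; q1-1->q0

Only the length mod 2 matters, so use a 2-cycle: from any state, every input symbol moves to the next state, wrapping q1 back to q0. Mark q0 accepting.
2 states suffice.
        0   1  
>* q0   q1  q1 
   q1   q0  q0 
(> = start, * = accepting)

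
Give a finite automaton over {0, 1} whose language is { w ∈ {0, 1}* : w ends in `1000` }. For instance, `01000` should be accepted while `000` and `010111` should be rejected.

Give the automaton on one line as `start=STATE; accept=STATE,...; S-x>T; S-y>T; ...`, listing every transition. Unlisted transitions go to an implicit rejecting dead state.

start=s0; accept=s4; s0-0>s0; s0-1>s1; s1-0>s2; s1-1>s1; s2-0>s3; s2-1>s1; s3-0>s4; s3-1>s1; s4-0>s0; s4-1>s1

Let each state record the length of the longest suffix of the input read so far that is also a prefix of `1000`. s1 means the last symbol is `1`; s2 means the last 2 symbols are `10`; s3 means the last 3 symbols are `100`; s4 means the last 4 symbols are `1000`. Accept only at s4, where the string currently ends in `1000`.
5 states suffice.
        0   1  
>  s0   s0  s1 
   s1   s2  s1 
   s2   s3  s1 
   s3   s4  s1 
 * s4   s0  s1 
(> = start, * = accepting)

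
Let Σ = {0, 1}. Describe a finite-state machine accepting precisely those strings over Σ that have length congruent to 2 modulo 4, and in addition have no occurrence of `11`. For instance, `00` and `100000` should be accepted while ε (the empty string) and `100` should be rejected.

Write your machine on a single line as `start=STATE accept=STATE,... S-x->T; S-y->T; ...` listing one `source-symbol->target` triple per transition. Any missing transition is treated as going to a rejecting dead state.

start=A; accept=D,E; A-0->B; A-1->C; B-0->D; B-1->E; C-0->D; C-1->F; D-0->G; D-1->H; E-0->G; E-1->F; F-0->F; F-1->F; G-0->A; G-1->I; H-0->A; H-1->F; I-0->B; I-1->F

Handle the two conditions separately and then intersect. The first has 4 states tracking the input length modulo 4; the second has 3 states tracking partial matches of the forbidden pattern `11`. A product state is a pair (one from each), accepting exactly when both do. After merging equivalent states the machine shrinks.
A 9-state machine:
       0  1 
>  A   B  C 
   B   D  E 
   C   D  F 
 * D   G  H 
 * E   G  F 
   F   F  F 
   G   A  I 
   H   A  F 
   I   B  F 
(> = start, * = accepting)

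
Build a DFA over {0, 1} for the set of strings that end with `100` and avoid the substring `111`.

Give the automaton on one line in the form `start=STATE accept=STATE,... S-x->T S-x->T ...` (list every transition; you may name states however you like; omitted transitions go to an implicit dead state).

start=q0 accept=q4 q0-0->q0 q0-1->q1 q1-0->q2 q1-1->q3 q2-0->q4 q2-1->q1 q3-0->q2 q3-1->q5 q4-0->q0 q4-1->q1 q5-0->q6 q5-1->q5 q6-0->q7 q6-1->q5 q7-0->q8 q7-1->q5 q8-0->q8 q8-1->q5

Handle the two conditions separately and then intersect. One (4 states) tracks how much of the suffix `100` has currently been matched; the other (4 states) tracks partial matches of the forbidden pattern `111`. Each combined state is a pair, one component from each; accept when both components accept.
        0   1  
>  q0   q0  q1 
   q1   q2  q3 
   q2   q4  q1 
   q3   q2  q5 
 * q4   q0  q1 
   q5   q6  q5 
   q6   q7  q5 
   q7   q8  q5 
   q8   q8  q5 
(> = start, * = accepting)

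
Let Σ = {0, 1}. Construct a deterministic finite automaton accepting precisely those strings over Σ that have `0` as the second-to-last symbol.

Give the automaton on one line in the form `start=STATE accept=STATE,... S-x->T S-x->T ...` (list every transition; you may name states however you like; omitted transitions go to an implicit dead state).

A DFA must remember the last 2 symbols (since which symbol is second-to-last isn't known until the input ends). Use one state per possible window of the last ≤2 symbols; accept from those whose window starts with `0`.
With 7 states:
        0   1  
>  s0   s1  s2 
   s1   s3  s4 
   s2   s5  s6 
 * s3   s3  s4 
 * s4   s5  s6 
   s5   s3  s4 
   s6   s5  s6 
(> = start, * = accepting)

start=s0 accept=s3,s4 s0-0->s1 s0-1->s2 s1-0->s3 s1-1->s4 s2-0->s5 s2-1->s6 s3-0->s3 s3-1->s4 s4-0->s5 s4-1->s6 s5-0->s3 s5-1->s4 s6-0->s5 s6-1->s6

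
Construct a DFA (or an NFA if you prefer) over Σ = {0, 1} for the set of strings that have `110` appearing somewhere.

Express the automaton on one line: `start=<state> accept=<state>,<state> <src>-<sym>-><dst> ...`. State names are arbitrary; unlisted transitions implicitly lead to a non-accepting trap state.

start=q0 accept=q3 q0-0->q0 q0-1->q1 q1-0->q0 q1-1->q2 q2-0->q3 q2-1->q2 q3-0->q3 q3-1->q3

States q0..q2 record the length of the longest prefix of `110` that matches the current input suffix. Reaching q3 means `110` has been seen, and we stay there forever. Accept from q3.
4 states suffice.
        0   1  
>  q0   q0  q1 
   q1   q0  q2 
   q2   q3  q2 
 * q3   q3  q3 
(> = start, * = accepting)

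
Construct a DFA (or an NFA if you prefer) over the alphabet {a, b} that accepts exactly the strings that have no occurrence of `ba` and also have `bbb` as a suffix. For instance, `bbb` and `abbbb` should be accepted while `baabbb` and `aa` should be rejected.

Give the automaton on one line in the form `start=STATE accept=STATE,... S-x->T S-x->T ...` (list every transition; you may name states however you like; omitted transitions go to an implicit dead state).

Build one automaton per condition and run them in lockstep. The first has 3 states tracking partial matches of the forbidden pattern `ba`; the second has 4 states tracking how much of the suffix `bbb` has currently been matched. A product state is a pair (one from each), accepting exactly when both do. Equivalent product states are then merged.
A 5-state machine:
        a   b  
>  S0   S0  S1 
   S1   S2  S3 
   S2   S2  S2 
   S3   S2  S4 
 * S4   S2  S4 
(> = start, * = accepting)

start=S0 accept=S4 S0-a->S0 S0-b->S1 S1-a->S2 S1-b->S3 S2-a->S2 S2-b->S2 S3-a->S2 S3-b->S4 S4-a->S2 S4-b->S4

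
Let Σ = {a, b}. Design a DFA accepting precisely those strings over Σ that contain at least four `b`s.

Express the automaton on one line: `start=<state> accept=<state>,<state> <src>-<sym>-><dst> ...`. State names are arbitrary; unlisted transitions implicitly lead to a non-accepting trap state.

start=S0 accept=S4,S5 S0-a->S0 S0-b->S1 S1-a->S1 S1-b->S2 S2-a->S2 S2-b->S3 S3-a->S3 S3-b->S4 S4-a->S4 S4-b->S5 S5-a->S5 S5-b->S5

Only the number of `b`s matters, and only up to 5. Make a chain S0 → S1 → S2 → S3 → S4 → S5 advanced by each `b` (with S5 absorbing); every other symbol self-loops. The accepting set is {S4, S5}.
A 6-state machine:
        a   b  
>  S0   S0  S1 
   S1   S1  S2 
   S2   S2  S3 
   S3   S3  S4 
 * S4   S4  S5 
 * S5   S5  S5 
(> = start, * = accepting)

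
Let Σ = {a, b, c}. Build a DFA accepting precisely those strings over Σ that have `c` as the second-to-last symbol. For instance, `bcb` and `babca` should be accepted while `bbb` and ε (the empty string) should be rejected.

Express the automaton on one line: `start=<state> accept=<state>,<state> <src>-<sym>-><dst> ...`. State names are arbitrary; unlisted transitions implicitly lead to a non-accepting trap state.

start=s0 accept=s10,s11,s12 s0-a->s1 s0-b->s2 s0-c->s3 s1-a->s4 s1-b->s5 s1-c->s6 s2-a->s7 s2-b->s8 s2-c->s9 s3-a->s10 s3-b->s11 s3-c->s12 s4-a->s4 s4-b->s5 s4-c->s6 s5-a->s7 s5-b->s8 s5-c->s9 s6-a->s10 s6-b->s11 s6-c->s12 s7-a->s4 s7-b->s5 s7-c->s6 s8-a->s7 s8-b->s8 s8-c->s9 s9-a->s10 s9-b->s11 s9-c->s12 s10-a->s4 s10-b->s5 s10-c->s6 s11-a->s7 s11-b->s8 s11-c->s9 s12-a->s10 s12-b->s11 s12-c->s12

A DFA must remember the last 2 symbols (since which symbol is second-to-last isn't known until the input ends). Use one state per possible window of the last ≤2 symbols; accept from those whose window starts with `c`.
A 13-state machine:
          a    b    c  
>  s0     s1   s2   s3 
   s1     s4   s5   s6 
   s2     s7   s8   s9 
   s3    s10  s11  s12 
   s4     s4   s5   s6 
   s5     s7   s8   s9 
   s6    s10  s11  s12 
   s7     s4   s5   s6 
   s8     s7   s8   s9 
   s9    s10  s11  s12 
 * s10    s4   s5   s6 
 * s11    s7   s8   s9 
 * s12   s10  s11  s12 
(> = start, * = accepting)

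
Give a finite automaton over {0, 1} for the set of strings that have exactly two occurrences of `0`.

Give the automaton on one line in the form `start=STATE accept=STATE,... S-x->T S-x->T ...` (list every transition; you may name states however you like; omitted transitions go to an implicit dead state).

Only the number of `0`s matters, and only up to 3. Make a chain s0 → s1 → s2 → s3 advanced by each `0` (with s3 absorbing); every other symbol self-loops. The accepting set is {s2}.
With 4 states:
        0   1  
>  s0   s1  s0 
   s1   s2  s1 
 * s2   s3  s2 
   s3   s3  s3 
(> = start, * = accepting)

start=s0 accept=s2 s0-0->s1 s0-1->s0 s1-0->s2 s1-1->s1 s2-0->s3 s2-1->s2 s3-0->s3 s3-1->s3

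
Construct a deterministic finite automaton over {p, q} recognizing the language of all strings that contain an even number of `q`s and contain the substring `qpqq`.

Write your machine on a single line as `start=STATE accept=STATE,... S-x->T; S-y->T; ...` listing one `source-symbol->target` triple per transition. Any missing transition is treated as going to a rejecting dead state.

Run two small machines in parallel and take their product. One (2 states) tracks the count of `q`s modulo 2; the other (5 states) tracks whether and how much of `qpqq` has been seen. Each combined state is a pair, one component from each; accept when both components accept.
10 states suffice.
        p   q  
>  s0   s0  s1 
   s1   s2  s3 
   s2   s4  s5 
   s3   s6  s1 
   s4   s4  s3 
   s5   s6  s7 
   s6   s0  s8 
   s7   s7  s9 
   s8   s2  s9 
 * s9   s9  s7 
(> = start, * = accepting)

start=s0; accept=s9; s0-p->s0; s0-q->s1; s1-p->s2; s1-q->s3; s2-p->s4; s2-q->s5; s3-p->s6; s3-q->s1; s4-p->s4; s4-q->s3; s5-p->s6; s5-q->s7; s6-p->s0; s6-q->s8; s7-p->s7; s7-q->s9; s8-p->s2; s8-q->s9; s9-p->s9; s9-q->s7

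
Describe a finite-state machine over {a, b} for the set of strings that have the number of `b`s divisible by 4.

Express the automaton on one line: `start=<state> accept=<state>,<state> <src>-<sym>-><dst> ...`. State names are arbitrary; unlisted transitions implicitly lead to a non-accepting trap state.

start=q0 accept=q0 q0-a->q0 q0-b->q1 q1-a->q1 q1-b->q2 q2-a->q2 q2-b->q3 q3-a->q3 q3-b->q0

The only thing that matters is how many `b`s have appeared, reduced mod 4. Use one state per residue: q0 for 0, …, q3 for 3. Reading `b` moves to the next residue; anything else stays put. q0 is accepting.
4 states suffice.
        a   b  
>* q0   q0  q1 
   q1   q1  q2 
   q2   q2  q3 
   q3   q3  q0 
(> = start, * = accepting)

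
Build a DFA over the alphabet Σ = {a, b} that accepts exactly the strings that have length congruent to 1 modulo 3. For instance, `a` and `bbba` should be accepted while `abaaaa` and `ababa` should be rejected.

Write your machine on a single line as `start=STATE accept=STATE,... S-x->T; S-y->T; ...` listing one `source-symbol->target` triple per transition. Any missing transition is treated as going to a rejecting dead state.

Count input length modulo 3: every symbol advances one step around the cycle q0 → q1 → q2 → q0. Accept at q1.
A 3-state machine:
        a   b  
>  q0   q1  q1 
 * q1   q2  q2 
   q2   q0  q0 
(> = start, * = accepting)

start=q0; accept=q1; q0-a->q1; q0-b->q1; q1-a->q2; q1-b->q2; q2-a->q0; q2-b->q0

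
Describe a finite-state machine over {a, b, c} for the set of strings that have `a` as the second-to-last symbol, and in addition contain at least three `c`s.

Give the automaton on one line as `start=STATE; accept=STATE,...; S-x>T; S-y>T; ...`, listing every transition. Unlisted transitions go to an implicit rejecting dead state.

start=q0; accept=q5,q7; q0-a>q0; q0-b>q0; q0-c>q1; q1-a>q1; q1-b>q1; q1-c>q2; q2-a>q3; q2-b>q2; q2-c>q4; q3-a>q3; q3-b>q2; q3-c>q5; q4-a>q6; q4-b>q4; q4-c>q4; q5-a>q6; q5-b>q4; q5-c>q4; q6-a>q7; q6-b>q5; q6-c>q5; q7-a>q7; q7-b>q5; q7-c>q5

Handle the two conditions separately and then intersect. The first has 13 states tracking the last 2 symbols read; the second has 5 states tracking the count of `c`s, saturating at 4. A product state is a pair (one from each), accepting exactly when both do. Equivalent product states are then merged.
        a   b   c  
>  q0   q0  q0  q1 
   q1   q1  q1  q2 
   q2   q3  q2  q4 
   q3   q3  q2  q5 
   q4   q6  q4  q4 
 * q5   q6  q4  q4 
   q6   q7  q5  q5 
 * q7   q7  q5  q5 
(> = start, * = accepting)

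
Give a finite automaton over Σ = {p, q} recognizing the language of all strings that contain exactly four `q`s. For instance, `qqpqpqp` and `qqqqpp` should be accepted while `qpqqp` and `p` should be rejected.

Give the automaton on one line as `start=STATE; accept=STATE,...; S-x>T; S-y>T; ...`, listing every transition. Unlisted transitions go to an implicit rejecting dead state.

start=A; accept=E; A-p>A; A-q>B; B-p>B; B-q>C; C-p>C; C-q>D; D-p>D; D-q>E; E-p>E; E-q>F; F-p>F; F-q>F

Count `q`s, saturating at 5: states A through E mean 0 through 4 `q`s seen; F means more than 4. Each `q` increments (capped at F); other symbols loop. Accept from {E}.
6 states suffice.
       p  q 
>  A   A  B 
   B   B  C 
   C   C  D 
   D   D  E 
 * E   E  F 
   F   F  F 
(> = start, * = accepting)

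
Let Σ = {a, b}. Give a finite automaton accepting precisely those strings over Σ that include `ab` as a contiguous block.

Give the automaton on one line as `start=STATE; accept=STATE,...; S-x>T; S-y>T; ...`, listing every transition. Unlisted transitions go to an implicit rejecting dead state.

Track how much of `ab` has been matched so far: state q0 is no progress, q2 is the absorbing accept state reached once `ab` has occurred. Intermediate states record partial matches; on a mismatch, fall back to the longest reusable overlap.
A 3-state machine:
        a   b  
>  q0   q1  q0 
   q1   q1  q2 
 * q2   q2  q2 
(> = start, * = accepting)

start=q0; accept=q2; q0-a>q1; q0-b>q0; q1-a>q1; q1-b>q2; q2-a>q2; q2-b>q2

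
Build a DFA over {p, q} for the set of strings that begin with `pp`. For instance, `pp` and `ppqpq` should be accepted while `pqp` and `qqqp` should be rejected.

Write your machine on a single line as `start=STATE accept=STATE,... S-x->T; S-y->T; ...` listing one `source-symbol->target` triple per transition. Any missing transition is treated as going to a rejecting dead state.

start=s0; accept=s2; s0-p->s1; s0-q->s3; s1-p->s2; s1-q->s3; s2-p->s2; s2-q->s2; s3-p->s3; s3-q->s3

Check the first 2 symbols one by one: s0 through s1 record how many have matched `pp` so far; any wrong symbol goes to the dead state s3. After all 2 match we enter the accepting sink s2.
With 4 states:
        p   q  
>  s0   s1  s3 
   s1   s2  s3 
 * s2   s2  s2 
   s3   s3  s3 
(> = start, * = accepting)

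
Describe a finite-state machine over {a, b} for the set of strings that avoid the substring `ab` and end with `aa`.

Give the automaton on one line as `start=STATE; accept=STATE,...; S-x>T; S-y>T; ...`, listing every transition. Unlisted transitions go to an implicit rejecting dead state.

Handle the two conditions separately and then intersect. The first has 3 states tracking partial matches of the forbidden pattern `ab`; the second has 3 states tracking how much of the suffix `aa` has currently been matched. A product state is a pair (one from each), accepting exactly when both do. Equivalent product states are then merged.
With 4 states:
        a   b  
>  q0   q1  q0 
   q1   q2  q3 
 * q2   q2  q3 
   q3   q3  q3 
(> = start, * = accepting)

start=q0; accept=q2; q0-a>q1; q0-b>q0; q1-a>q2; q1-b>q3; q2-a>q2; q2-b>q3; q3-a>q3; q3-b>q3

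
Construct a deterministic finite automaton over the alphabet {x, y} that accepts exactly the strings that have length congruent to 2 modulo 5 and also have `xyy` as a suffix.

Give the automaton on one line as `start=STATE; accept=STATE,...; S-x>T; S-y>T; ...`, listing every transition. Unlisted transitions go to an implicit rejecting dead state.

Run two small machines in parallel and take their product. One (5 states) tracks the input length modulo 5; the other (4 states) tracks how much of the suffix `xyy` has currently been matched. Each combined state is a pair, one component from each; accept when both components accept.
          x    y  
>  q0     q1   q2 
   q1     q3   q4 
   q2     q3   q5 
   q3     q6   q7 
   q4     q6   q8 
   q5     q6   q9 
   q6    q10  q11 
   q7    q10  q12 
   q8    q10  q13 
   q9    q10  q13 
   q10   q14  q15 
   q11   q14  q16 
   q12   q14   q0 
   q13   q14   q0 
   q14    q1  q17 
   q15    q1  q18 
   q16    q1   q2 
   q17    q3  q19 
   q18    q3   q5 
 * q19    q6   q9 
(> = start, * = accepting)

start=q0; accept=q19; q0-x>q1; q0-y>q2; q1-x>q3; q1-y>q4; q2-x>q3; q2-y>q5; q3-x>q6; q3-y>q7; q4-x>q6; q4-y>q8; q5-x>q6; q5-y>q9; q6-x>q10; q6-y>q11; q7-x>q10; q7-y>q12; q8-x>q10; q8-y>q13; q9-x>q10; q9-y>q13; q10-x>q14; q10-y>q15; q11-x>q14; q11-y>q16; q12-x>q14; q12-y>q0; q13-x>q14; q13-y>q0; q14-x>q1; q14-y>q17; q15-x>q1; q15-y>q18; q16-x>q1; q16-y>q2; q17-x>q3; q17-y>q19; q18-x>q3; q18-y>q5; q19-x>q6; q19-y>q9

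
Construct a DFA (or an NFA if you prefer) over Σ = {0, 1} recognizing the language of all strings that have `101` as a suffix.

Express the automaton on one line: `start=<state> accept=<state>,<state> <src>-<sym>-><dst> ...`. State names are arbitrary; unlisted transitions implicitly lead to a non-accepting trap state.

Let each state record the length of the longest suffix of the input read so far that is also a prefix of `101`. q1 means the last symbol is `1`; q2 means the last 2 symbols are `10`; q3 means the last 3 symbols are `101`. Accept only at q3, where the string currently ends in `101`.
        0   1  
>  q0   q0  q1 
   q1   q2  q1 
   q2   q0  q3 
 * q3   q2  q1 
(> = start, * = accepting)

start=q0 accept=q3 q0-0->q0 q0-1->q1 q1-0->q2 q1-1->q1 q2-0->q0 q2-1->q3 q3-0->q2 q3-1->q1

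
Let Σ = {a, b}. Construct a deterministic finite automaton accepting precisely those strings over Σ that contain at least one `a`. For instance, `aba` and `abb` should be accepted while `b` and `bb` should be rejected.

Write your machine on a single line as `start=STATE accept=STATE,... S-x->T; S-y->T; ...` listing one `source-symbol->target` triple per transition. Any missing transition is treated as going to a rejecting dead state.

Count `a`s, saturating at 2: state s0 means no `a` yet, s1 means one `a` seen, s2 means more than one. Each `a` increments (capped at s2); other symbols loop. Accept from {s1, s2}.
A 3-state machine:
        a   b  
>  s0   s1  s0 
 * s1   s2  s1 
 * s2   s2  s2 
(> = start, * = accepting)

start=s0; accept=s1,s2; s0-a->s1; s0-b->s0; s1-a->s2; s1-b->s1; s2-a->s2; s2-b->s2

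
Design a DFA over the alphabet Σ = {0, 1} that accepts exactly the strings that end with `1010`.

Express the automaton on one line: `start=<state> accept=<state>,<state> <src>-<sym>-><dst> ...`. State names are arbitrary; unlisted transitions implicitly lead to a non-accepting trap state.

Let each state record the length of the longest suffix of the input read so far that is also a prefix of `1010`. s1 means the last symbol is `1`; s2 means the last 2 symbols are `10`; s3 means the last 3 symbols are `101`; s4 means the last 4 symbols are `1010`. Accept only at s4, where the string currently ends in `1010`.
A 5-state machine:
        0   1  
>  s0   s0  s1 
   s1   s2  s1 
   s2   s0  s3 
   s3   s4  s1 
 * s4   s0  s3 
(> = start, * = accepting)

start=s0 accept=s4 s0-0->s0 s0-1->s1 s1-0->s2 s1-1->s1 s2-0->s0 s2-1->s3 s3-0->s4 s3-1->s1 s4-0->s0 s4-1->s3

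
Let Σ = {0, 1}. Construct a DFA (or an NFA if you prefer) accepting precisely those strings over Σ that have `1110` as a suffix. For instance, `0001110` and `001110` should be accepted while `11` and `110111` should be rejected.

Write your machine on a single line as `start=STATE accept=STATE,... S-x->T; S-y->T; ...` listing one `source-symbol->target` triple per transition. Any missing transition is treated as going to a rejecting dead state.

Let each state record the length of the longest suffix of the input read so far that is also a prefix of `1110`. q1 means the last symbol is `1`; q2 means the last 2 symbols are `11`; q3 means the last 3 symbols are `111`; q4 means the last 4 symbols are `1110`. Accept only at q4, where the string currently ends in `1110`.
        0   1  
>  q0   q0  q1 
   q1   q0  q2 
   q2   q0  q3 
   q3   q4  q3 
 * q4   q0  q1 
(> = start, * = accepting)

start=q0; accept=q4; q0-0->q0; q0-1->q1; q1-0->q0; q1-1->q2; q2-0->q0; q2-1->q3; q3-0->q4; q3-1->q3; q4-0->q0; q4-1->q1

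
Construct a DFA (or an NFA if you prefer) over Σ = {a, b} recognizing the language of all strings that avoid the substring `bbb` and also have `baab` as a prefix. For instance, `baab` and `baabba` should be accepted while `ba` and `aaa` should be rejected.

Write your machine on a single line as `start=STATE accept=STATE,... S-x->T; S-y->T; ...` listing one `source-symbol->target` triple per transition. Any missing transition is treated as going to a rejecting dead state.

Build one automaton per condition and run them in lockstep. One (4 states) tracks partial matches of the forbidden pattern `bbb`; the other (6 states) tracks whether the input so far still matches the prefix `baab`. Each combined state is a pair, one component from each; accept when both components accept. Equivalent product states are then merged.
8 states suffice.
        a   b  
>  S0   S1  S2 
   S1   S1  S1 
   S2   S3  S1 
   S3   S4  S1 
   S4   S1  S5 
 * S5   S6  S7 
 * S6   S6  S5 
 * S7   S6  S1 
(> = start, * = accepting)

start=S0; accept=S5,S6,S7; S0-a->S1; S0-b->S2; S1-a->S1; S1-b->S1; S2-a->S3; S2-b->S1; S3-a->S4; S3-b->S1; S4-a->S1; S4-b->S5; S5-a->S6; S5-b->S7; S6-a->S6; S6-b->S5; S7-a->S6; S7-b->S1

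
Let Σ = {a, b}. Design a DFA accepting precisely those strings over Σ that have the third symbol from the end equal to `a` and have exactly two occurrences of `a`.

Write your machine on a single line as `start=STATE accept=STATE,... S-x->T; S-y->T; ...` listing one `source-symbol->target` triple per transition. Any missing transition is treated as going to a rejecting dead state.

start=q0; accept=q5,q6,q8; q0-a->q1; q0-b->q0; q1-a->q2; q1-b->q3; q2-a->q4; q2-b->q5; q3-a->q6; q3-b->q7; q4-a->q4; q4-b->q4; q5-a->q4; q5-b->q8; q6-a->q4; q6-b->q9; q7-a->q10; q7-b->q7; q8-a->q4; q8-b->q4; q9-a->q4; q9-b->q8; q10-a->q4; q10-b->q9

Handle the two conditions separately and then intersect. One (15 states) tracks the last 3 symbols read; the other (4 states) tracks the count of `a`s, saturating at 3. Each combined state is a pair, one component from each; accept when both components accept. Minimizing collapses redundant product states.
          a    b  
>  q0     q1   q0 
   q1     q2   q3 
   q2     q4   q5 
   q3     q6   q7 
   q4     q4   q4 
 * q5     q4   q8 
 * q6     q4   q9 
   q7    q10   q7 
 * q8     q4   q4 
   q9     q4   q8 
   q10    q4   q9 
(> = start, * = accepting)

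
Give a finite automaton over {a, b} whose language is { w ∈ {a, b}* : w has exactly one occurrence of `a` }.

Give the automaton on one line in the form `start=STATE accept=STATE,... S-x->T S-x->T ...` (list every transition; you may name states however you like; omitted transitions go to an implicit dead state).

start=q0 accept=q1 q0-a->q1 q0-b->q0 q1-a->q2 q1-b->q1 q2-a->q2 q2-b->q2

Count `a`s, saturating at 2: state q0 means no `a` yet, q1 means one `a` seen, q2 means more than one. Each `a` increments (capped at q2); other symbols loop. Accept from {q1}.
        a   b  
>  q0   q1  q0 
 * q1   q2  q1 
   q2   q2  q2 
(> = start, * = accepting)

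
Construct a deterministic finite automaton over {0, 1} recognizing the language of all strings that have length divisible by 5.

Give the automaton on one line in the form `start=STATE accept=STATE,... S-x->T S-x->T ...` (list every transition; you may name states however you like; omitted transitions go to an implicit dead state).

start=s0 accept=s0 s0-0->s1 s0-1->s1 s1-0->s2 s1-1->s2 s2-0->s3 s2-1->s3 s3-0->s4 s3-1->s4 s4-0->s0 s4-1->s0

Only the length mod 5 matters, so use a 5-cycle: from any state, every input symbol moves to the next state, wrapping s4 back to s0. Mark s0 accepting.
5 states suffice.
        0   1  
>* s0   s1  s1 
   s1   s2  s2 
   s2   s3  s3 
   s3   s4  s4 
   s4   s0  s0 
(> = start, * = accepting)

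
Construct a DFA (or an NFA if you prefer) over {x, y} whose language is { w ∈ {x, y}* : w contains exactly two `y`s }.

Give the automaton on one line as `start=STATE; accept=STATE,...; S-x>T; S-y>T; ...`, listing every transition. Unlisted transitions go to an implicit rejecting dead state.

Only the number of `y`s matters, and only up to 3. Make a chain S0 → S1 → S2 → S3 advanced by each `y` (with S3 absorbing); every other symbol self-loops. The accepting set is {S2}.
        x   y  
>  S0   S0  S1 
   S1   S1  S2 
 * S2   S2  S3 
   S3   S3  S3 
(> = start, * = accepting)

start=S0; accept=S2; S0-x>S0; S0-y>S1; S1-x>S1; S1-y>S2; S2-x>S2; S2-y>S3; S3-x>S3; S3-y>S3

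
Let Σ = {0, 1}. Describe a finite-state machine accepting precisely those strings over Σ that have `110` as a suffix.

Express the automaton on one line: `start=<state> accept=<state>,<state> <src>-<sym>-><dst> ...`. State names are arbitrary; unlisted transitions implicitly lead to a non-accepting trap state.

Remember how much of `110` the current input suffix matches. State s0 means no match yet; s1 means the last symbol is `1`; s2 means the last 2 symbols are `11`; s3 means the last 3 symbols are `110`. Only s3 accepts. On a mismatch, fall back to the longest proper suffix that is still a prefix of `110`.
        0   1  
>  s0   s0  s1 
   s1   s0  s2 
   s2   s3  s2 
 * s3   s0  s1 
(> = start, * = accepting)

start=s0 accept=s3 s0-0->s0 s0-1->s1 s1-0->s0 s1-1->s2 s2-0->s3 s2-1->s2 s3-0->s0 s3-1->s1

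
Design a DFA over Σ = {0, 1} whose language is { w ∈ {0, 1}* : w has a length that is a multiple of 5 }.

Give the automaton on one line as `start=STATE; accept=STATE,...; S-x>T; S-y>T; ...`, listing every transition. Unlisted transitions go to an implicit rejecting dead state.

Count input length modulo 5: every symbol advances one step around the cycle A → B → C → D → E → A. Accept at A.
       0  1 
>* A   B  B 
   B   C  C 
   C   D  D 
   D   E  E 
   E   A  A 
(> = start, * = accepting)

start=A; accept=A; A-0>B; A-1>B; B-0>C; B-1>C; C-0>D; C-1>D; D-0>E; D-1>E; E-0>A; E-1>A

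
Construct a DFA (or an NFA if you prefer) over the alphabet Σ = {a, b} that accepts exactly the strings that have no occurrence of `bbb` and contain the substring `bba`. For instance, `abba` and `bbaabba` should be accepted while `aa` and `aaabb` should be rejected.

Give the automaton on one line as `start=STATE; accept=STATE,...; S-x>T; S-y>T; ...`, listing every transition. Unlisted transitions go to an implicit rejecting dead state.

Run two small machines in parallel and take their product. The first has 4 states tracking partial matches of the forbidden pattern `bbb`; the second has 4 states tracking whether and how much of `bba` has been seen. A product state is a pair (one from each), accepting exactly when both do. Equivalent product states are then merged.
With 7 states:
        a   b  
>  q0   q0  q1 
   q1   q0  q2 
   q2   q3  q4 
 * q3   q3  q5 
   q4   q4  q4 
 * q5   q3  q6 
 * q6   q3  q4 
(> = start, * = accepting)

start=q0; accept=q3,q5,q6; q0-a>q0; q0-b>q1; q1-a>q0; q1-b>q2; q2-a>q3; q2-b>q4; q3-a>q3; q3-b>q5; q4-a>q4; q4-b>q4; q5-a>q3; q5-b>q6; q6-a>q3; q6-b>q4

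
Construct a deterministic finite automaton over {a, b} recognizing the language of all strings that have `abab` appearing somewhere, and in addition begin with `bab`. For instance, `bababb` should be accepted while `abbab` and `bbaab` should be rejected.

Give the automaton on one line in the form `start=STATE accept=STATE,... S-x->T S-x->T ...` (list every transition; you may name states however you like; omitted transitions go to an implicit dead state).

Run two small machines in parallel and take their product. One (5 states) tracks whether and how much of `abab` has been seen; the other (5 states) tracks whether the input so far still matches the prefix `bab`. Each combined state is a pair, one component from each; accept when both components accept. Minimizing collapses redundant product states.
With 9 states:
        a   b  
>  q0   q1  q2 
   q1   q1  q1 
   q2   q3  q1 
   q3   q1  q4 
   q4   q5  q6 
   q5   q7  q8 
   q6   q7  q6 
   q7   q7  q4 
 * q8   q8  q8 
(> = start, * = accepting)

start=q0 accept=q8 q0-a->q1 q0-b->q2 q1-a->q1 q1-b->q1 q2-a->q3 q2-b->q1 q3-a->q1 q3-b->q4 q4-a->q5 q4-b->q6 q5-a->q7 q5-b->q8 q6-a->q7 q6-b->q6 q7-a->q7 q7-b->q4 q8-a->q8 q8-b->q8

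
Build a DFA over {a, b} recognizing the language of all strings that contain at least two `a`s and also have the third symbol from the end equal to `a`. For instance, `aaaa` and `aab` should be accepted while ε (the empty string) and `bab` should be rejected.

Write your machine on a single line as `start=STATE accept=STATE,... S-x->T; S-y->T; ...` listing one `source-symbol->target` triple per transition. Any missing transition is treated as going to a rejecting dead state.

Handle the two conditions separately and then intersect. The first has 4 states tracking the count of `a`s, saturating at 3; the second has 15 states tracking the last 3 symbols read. A product state is a pair (one from each), accepting exactly when both do. Equivalent product states are then merged.
With 11 states:
          a    b  
>  q0     q1   q0 
   q1     q2   q3 
   q2     q4   q5 
   q3     q6   q7 
 * q4     q4   q5 
 * q5     q6   q8 
 * q6     q2   q9 
   q7    q10   q7 
 * q8    q10   q7 
   q9     q6   q8 
   q10    q2   q9 
(> = start, * = accepting)

start=q0; accept=q4,q5,q6,q8; q0-a->q1; q0-b->q0; q1-a->q2; q1-b->q3; q2-a->q4; q2-b->q5; q3-a->q6; q3-b->q7; q4-a->q4; q4-b->q5; q5-a->q6; q5-b->q8; q6-a->q2; q6-b->q9; q7-a->q10; q7-b->q7; q8-a->q10; q8-b->q7; q9-a->q6; q9-b->q8; q10-a->q2; q10-b->q9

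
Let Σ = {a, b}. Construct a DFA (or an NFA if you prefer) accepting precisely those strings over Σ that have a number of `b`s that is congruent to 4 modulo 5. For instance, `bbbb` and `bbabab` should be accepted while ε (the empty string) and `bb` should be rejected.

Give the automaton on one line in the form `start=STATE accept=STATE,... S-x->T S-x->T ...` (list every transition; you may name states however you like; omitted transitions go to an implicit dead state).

Keep the running count of `b`s modulo 5: each `b` advances along the cycle q0 → q1 → q2 → q3 → q4 → q0 while other symbols loop. Accept at q4.
With 5 states:
        a   b  
>  q0   q0  q1 
   q1   q1  q2 
   q2   q2  q3 
   q3   q3  q4 
 * q4   q4  q0 
(> = start, * = accepting)

start=q0 accept=q4 q0-a->q0 q0-b->q1 q1-a->q1 q1-b->q2 q2-a->q2 q2-b->q3 q3-a->q3 q3-b->q4 q4-a->q4 q4-b->q0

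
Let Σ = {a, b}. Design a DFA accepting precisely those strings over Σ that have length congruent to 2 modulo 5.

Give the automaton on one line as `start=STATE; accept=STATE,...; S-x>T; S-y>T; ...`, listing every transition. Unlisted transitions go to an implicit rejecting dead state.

Only the length mod 5 matters, so use a 5-cycle: from any state, every input symbol moves to the next state, wrapping q4 back to q0. Mark q2 accepting.
With 5 states:
        a   b  
>  q0   q1  q1 
   q1   q2  q2 
 * q2   q3  q3 
   q3   q4  q4 
   q4   q0  q0 
(> = start, * = accepting)

start=q0; accept=q2; q0-a>q1; q0-b>q1; q1-a>q2; q1-b>q2; q2-a>q3; q2-b>q3; q3-a>q4; q3-b>q4; q4-a>q0; q4-b>q0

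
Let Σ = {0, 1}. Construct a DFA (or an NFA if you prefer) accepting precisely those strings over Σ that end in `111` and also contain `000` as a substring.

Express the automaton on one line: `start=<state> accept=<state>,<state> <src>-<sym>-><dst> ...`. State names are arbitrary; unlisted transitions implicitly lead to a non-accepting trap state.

start=A accept=J A-0->B A-1->C B-0->D B-1->C C-0->B C-1->E D-0->F D-1->C E-0->B E-1->G F-0->F F-1->H G-0->B G-1->G H-0->F H-1->I I-0->F I-1->J J-0->F J-1->J

Build one automaton per condition and run them in lockstep. One (4 states) tracks how much of the suffix `111` has currently been matched; the other (4 states) tracks whether and how much of `000` has been seen. Each combined state is a pair, one component from each; accept when both components accept.
       0  1 
>  A   B  C 
   B   D  C 
   C   B  E 
   D   F  C 
   E   B  G 
   F   F  H 
   G   B  G 
   H   F  I 
   I   F  J 
 * J   F  J 
(> = start, * = accepting)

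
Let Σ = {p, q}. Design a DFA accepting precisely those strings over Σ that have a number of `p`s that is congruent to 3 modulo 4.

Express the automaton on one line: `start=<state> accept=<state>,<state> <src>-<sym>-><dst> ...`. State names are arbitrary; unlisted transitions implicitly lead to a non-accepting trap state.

Keep the running count of `p`s modulo 4: each `p` advances along the cycle s0 → s1 → s2 → s3 → s0 while other symbols loop. Accept at s3.
A 4-state machine:
        p   q  
>  s0   s1  s0 
   s1   s2  s1 
   s2   s3  s2 
 * s3   s0  s3 
(> = start, * = accepting)

start=s0 accept=s3 s0-p->s1 s0-q->s0 s1-p->s2 s1-q->s1 s2-p->s3 s2-q->s2 s3-p->s0 s3-q->s3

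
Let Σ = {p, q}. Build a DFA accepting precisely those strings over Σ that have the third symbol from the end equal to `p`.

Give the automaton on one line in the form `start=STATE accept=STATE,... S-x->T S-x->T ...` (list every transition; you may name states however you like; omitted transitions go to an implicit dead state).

Because acceptance depends on a position counted from the end, the machine has to buffer the most recent 3 symbols. Make each state the string of the last up-to-3 symbols read; on input `x` shift the window left and append `x`. Accept when the buffered window has length 3 and begins with `p`.
With 15 states:
       p  q 
>  A   B  C 
   B   D  E 
   C   F  G 
   D   H  I 
   E   J  K 
   F   L  M 
   G   N  O 
 * H   H  I 
 * I   J  K 
 * J   L  M 
 * K   N  O 
   L   H  I 
   M   J  K 
   N   L  M 
   O   N  O 
(> = start, * = accepting)

start=A accept=H,I,J,K A-p->B A-q->C B-p->D B-q->E C-p->F C-q->G D-p->H D-q->I E-p->J E-q->K F-p->L F-q->M G-p->N G-q->O H-p->H H-q->I I-p->J I-q->K J-p->L J-q->M K-p->N K-q->O L-p->H L-q->I M-p->J M-q->K N-p->L N-q->M O-p->N O-q->O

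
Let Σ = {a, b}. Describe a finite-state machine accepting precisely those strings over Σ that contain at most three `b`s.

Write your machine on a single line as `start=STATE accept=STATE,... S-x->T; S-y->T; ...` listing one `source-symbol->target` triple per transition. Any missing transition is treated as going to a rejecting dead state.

start=s0; accept=s0,s1,s2,s3; s0-a->s0; s0-b->s1; s1-a->s1; s1-b->s2; s2-a->s2; s2-b->s3; s3-a->s3; s3-b->s4; s4-a->s4; s4-b->s4

Count `b`s, saturating at 4: states s0 through s3 mean 0 through 3 `b`s seen; s4 means more than 3. Each `b` increments (capped at s4); other symbols loop. Accept from {s0, s1, s2, s3}.
With 5 states:
        a   b  
>* s0   s0  s1 
 * s1   s1  s2 
 * s2   s2  s3 
 * s3   s3  s4 
   s4   s4  s4 
(> = start, * = accepting)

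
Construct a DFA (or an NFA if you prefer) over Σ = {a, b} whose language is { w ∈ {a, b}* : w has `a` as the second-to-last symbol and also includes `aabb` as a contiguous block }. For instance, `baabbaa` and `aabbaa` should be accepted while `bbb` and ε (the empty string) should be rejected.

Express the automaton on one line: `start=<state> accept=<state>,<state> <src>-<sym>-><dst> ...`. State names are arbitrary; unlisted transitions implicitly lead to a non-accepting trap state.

start=s0 accept=s6,s7 s0-a->s1 s0-b->s0 s1-a->s2 s1-b->s0 s2-a->s2 s2-b->s3 s3-a->s1 s3-b->s4 s4-a->s5 s4-b->s4 s5-a->s6 s5-b->s7 s6-a->s6 s6-b->s7 s7-a->s5 s7-b->s4

Build one automaton per condition and run them in lockstep. One (7 states) tracks the last 2 symbols read; the other (5 states) tracks whether and how much of `aabb` has been seen. Each combined state is a pair, one component from each; accept when both components accept. Equivalent product states are then merged.
An 8-state machine:
        a   b  
>  s0   s1  s0 
   s1   s2  s0 
   s2   s2  s3 
   s3   s1  s4 
   s4   s5  s4 
   s5   s6  s7 
 * s6   s6  s7 
 * s7   s5  s4 
(> = start, * = accepting)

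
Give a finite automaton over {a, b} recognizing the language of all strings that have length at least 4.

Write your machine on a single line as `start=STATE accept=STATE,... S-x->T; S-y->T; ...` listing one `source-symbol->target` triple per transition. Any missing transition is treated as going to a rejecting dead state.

start=s0; accept=s4,s5; s0-a->s1; s0-b->s1; s1-a->s2; s1-b->s2; s2-a->s3; s2-b->s3; s3-a->s4; s3-b->s4; s4-a->s5; s4-b->s5; s5-a->s5; s5-b->s5

Count input length up to 5: every symbol moves from s0 toward s5, which means 'more than 4' and absorbs. Accept from {s4, s5}.
6 states suffice.
        a   b  
>  s0   s1  s1 
   s1   s2  s2 
   s2   s3  s3 
   s3   s4  s4 
 * s4   s5  s5 
 * s5   s5  s5 
(> = start, * = accepting)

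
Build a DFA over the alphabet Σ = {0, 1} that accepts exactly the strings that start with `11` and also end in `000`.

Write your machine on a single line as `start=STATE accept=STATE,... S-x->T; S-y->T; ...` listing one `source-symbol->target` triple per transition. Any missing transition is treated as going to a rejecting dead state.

start=q0; accept=q9; q0-0->q1; q0-1->q2; q1-0->q3; q1-1->q4; q2-0->q1; q2-1->q5; q3-0->q6; q3-1->q4; q4-0->q1; q4-1->q4; q5-0->q7; q5-1->q5; q6-0->q6; q6-1->q4; q7-0->q8; q7-1->q5; q8-0->q9; q8-1->q5; q9-0->q9; q9-1->q5

Handle the two conditions separately and then intersect. The first has 4 states tracking whether the input so far still matches the prefix `11`; the second has 4 states tracking how much of the suffix `000` has currently been matched. A product state is a pair (one from each), accepting exactly when both do.
A 10-state machine:
        0   1  
>  q0   q1  q2 
   q1   q3  q4 
   q2   q1  q5 
   q3   q6  q4 
   q4   q1  q4 
   q5   q7  q5 
   q6   q6  q4 
   q7   q8  q5 
   q8   q9  q5 
 * q9   q9  q5 
(> = start, * = accepting)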